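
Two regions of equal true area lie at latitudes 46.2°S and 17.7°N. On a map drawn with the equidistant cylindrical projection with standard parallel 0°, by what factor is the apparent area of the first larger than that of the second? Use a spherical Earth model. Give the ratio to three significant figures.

Plate carrée maps x = Rλ, y = Rφ. The meridian scale is h = 1 and the parallel scale is k = 1/cos φ = sec φ.
Areal scale at 46.2°: h·k = 1.000 × 1.445 = 1.445.
Areal scale at 17.7°: h·k = 1.000 × 1.050 = 1.050.
Ratio = 1.445/1.050 ≈ 1.38.

1.38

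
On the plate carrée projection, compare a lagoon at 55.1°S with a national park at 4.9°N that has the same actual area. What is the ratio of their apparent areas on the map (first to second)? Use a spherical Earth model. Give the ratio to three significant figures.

In the plate carrée (x = Rλ, y = Rφ), meridians are true-scale (h = 1) and parallels are stretched by k = sec φ.
Areal scale at 55.1°: h·k = 1.000 × 1.748 = 1.748.
Areal scale at 4.9°: h·k = 1.000 × 1.004 = 1.004.
Ratio = 1.748/1.004 ≈ 1.74.

1.74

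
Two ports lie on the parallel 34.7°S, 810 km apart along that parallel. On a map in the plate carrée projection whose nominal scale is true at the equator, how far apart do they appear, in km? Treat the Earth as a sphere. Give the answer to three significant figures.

985 km

For the equirectangular projection with φ₀ = 0 (plate carrée), h = 1 along meridians and k = sec φ along parallels.
Along the parallel, k = sec 34.7° = 1/0.8221 = 1.216.
Map distance = 810 × 1.216 ≈ 985 km.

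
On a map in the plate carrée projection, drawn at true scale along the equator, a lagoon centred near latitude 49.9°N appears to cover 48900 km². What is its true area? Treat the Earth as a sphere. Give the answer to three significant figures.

31500 km²

In the plate carrée (x = Rλ, y = Rφ), meridians are true-scale (h = 1) and parallels are stretched by k = sec φ.
Areal scale = h·k = 1 × sec φ; at 49.9°, h = 1.000, k = 1.552, so h·k = 1.552.
True area = apparent / (areal scale) = 48900 / 1.552 ≈ 31500 km².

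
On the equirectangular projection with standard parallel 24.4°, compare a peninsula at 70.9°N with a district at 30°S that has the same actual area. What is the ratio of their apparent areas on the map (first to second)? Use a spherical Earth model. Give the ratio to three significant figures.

With standard parallel φ₀ = 24.4°, the equirectangular projection gives x = Rλ cos φ₀, y = Rφ, so h = 1 and k = cos 24.4° / cos φ.
Areal scale at 70.9°: h·k = 1.000 × 2.783 = 2.783.
Areal scale at 30°: h·k = 1.000 × 1.052 = 1.052.
Ratio = 2.783/1.052 ≈ 2.65.

2.65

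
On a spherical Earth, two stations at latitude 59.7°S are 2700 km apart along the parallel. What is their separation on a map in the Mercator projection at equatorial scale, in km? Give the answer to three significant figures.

5350 km

Mercator is conformal, so the point scale is isotropic: h = k = sec φ = 1/cos φ.
Along the parallel, k = sec 59.7° = 1/0.5045 = 1.982.
Map distance = 2700 × 1.982 ≈ 5350 km.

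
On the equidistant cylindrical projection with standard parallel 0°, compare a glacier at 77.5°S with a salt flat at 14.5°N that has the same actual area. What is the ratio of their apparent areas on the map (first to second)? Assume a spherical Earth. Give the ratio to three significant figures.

For the equirectangular projection with φ₀ = 0 (plate carrée), h = 1 along meridians and k = sec φ along parallels.
Areal scale at 77.5°: h·k = 1.000 × 4.620 = 4.620.
Areal scale at 14.5°: h·k = 1.000 × 1.033 = 1.033.
Ratio = 4.620/1.033 ≈ 4.47.

4.47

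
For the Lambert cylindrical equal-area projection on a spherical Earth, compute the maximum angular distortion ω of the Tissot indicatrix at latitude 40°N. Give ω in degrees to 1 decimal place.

The Lambert cylindrical equal-area projection is the cylindrical equal-area projection with its standard parallel at the equator (φ₀ = 0). Cylindrical equal-area (φ₀ = 0°): h = cos φ / cos 0° along meridians, k = cos 0° / cos φ along parallels; h·k = 1.
At 40°: h = 0.7660, k = 1.305; principal scales a = 1.305, b = 0.7660.
sin(ω/2) = (a − b)/(a + b) = 0.5394/2.071 = 0.2604, so ω = 2 arcsin(0.2604) ≈ 30.2°.

30.2°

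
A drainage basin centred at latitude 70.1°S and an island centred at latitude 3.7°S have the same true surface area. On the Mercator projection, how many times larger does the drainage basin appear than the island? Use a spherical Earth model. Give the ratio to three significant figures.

8.60

Mercator is conformal with k = sec φ, so areal scale = k² = sec²φ.
At 70.1°: sec²(70.1°) = 1/0.3404² = 8.631.
At 3.7°: sec²(3.7°) = 1/0.9979² = 1.004.
Ratio = 8.631/1.004 = cos²(3.7°)/cos²(70.1°) ≈ 8.60.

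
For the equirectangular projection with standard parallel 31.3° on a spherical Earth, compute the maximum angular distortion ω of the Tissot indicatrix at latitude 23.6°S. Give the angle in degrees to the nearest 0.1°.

With standard parallel φ₀ = 31.3°, the equirectangular projection gives x = Rλ cos φ₀, y = Rφ, so h = 1 and k = cos 31.3° / cos φ.
At 23.6°: h = 1.000, k = 0.9324; principal scales a = 1.000, b = 0.9324.
sin(ω/2) = (a − b)/(a + b) = 0.06755/1.932 = 0.03496, so ω = 2 arcsin(0.03496) ≈ 4.0°.

4.0°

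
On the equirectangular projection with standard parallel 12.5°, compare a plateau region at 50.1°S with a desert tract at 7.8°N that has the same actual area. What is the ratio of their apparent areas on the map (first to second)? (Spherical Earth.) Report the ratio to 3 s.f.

The equidistant cylindrical projection with φ₀ = 12.5° has h = 1 (meridians true) and k = cos φ₀ / cos φ along parallels.
Areal scale at 50.1°: h·k = 1.000 × 1.522 = 1.522.
Areal scale at 7.8°: h·k = 1.000 × 0.9854 = 0.9854.
Ratio = 1.522/0.9854 ≈ 1.54.

1.54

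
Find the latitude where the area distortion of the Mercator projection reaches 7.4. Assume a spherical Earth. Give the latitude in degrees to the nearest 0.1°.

68.4°

Mercator areal scale is sec²φ.
sec²φ = 7.4  ⇒  cos²φ = 0.1351  ⇒  cos φ = 0.3676.
φ = arccos(0.3676) ≈ 68.4°.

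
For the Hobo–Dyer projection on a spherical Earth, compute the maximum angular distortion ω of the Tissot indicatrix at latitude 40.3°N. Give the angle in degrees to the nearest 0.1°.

Hobo–Dyer is a cylindrical equal-area projection with standard parallels at ±37.5°. Cylindrical equal-area (φ₀ = 37.5°): h = cos φ / cos 37.5° along meridians, k = cos 37.5° / cos φ along parallels; h·k = 1.
At 40.3°: h = 0.9613, k = 1.040; principal scales a = 1.040, b = 0.9613.
sin(ω/2) = (a − b)/(a + b) = 0.07891/2.002 = 0.03943, so ω = 2 arcsin(0.03943) ≈ 4.5°.

4.5°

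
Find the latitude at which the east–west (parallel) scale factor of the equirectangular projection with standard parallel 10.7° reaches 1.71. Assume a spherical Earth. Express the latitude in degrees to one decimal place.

54.9°

With standard parallel φ₀ = 10.7°, the equirectangular projection gives x = Rλ cos φ₀, y = Rφ, so h = 1 and k = cos 10.7° / cos φ.
k = cos φ₀ / cos φ = 1.71  ⇒  cos φ = cos 10.7° / 1.71 = 0.5746.
φ = arccos(0.5746) ≈ 54.9°.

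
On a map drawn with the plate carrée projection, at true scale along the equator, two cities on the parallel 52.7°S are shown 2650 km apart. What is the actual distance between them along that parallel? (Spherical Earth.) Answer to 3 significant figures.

In the plate carrée (x = Rλ, y = Rφ), meridians are true-scale (h = 1) and parallels are stretched by k = sec φ.
Along the parallel at 52.7°, map distances are exaggerated by k = sec 52.7° = 1.650.
True distance = 2650 / 1.650 = 2650 × cos 52.7° ≈ 1610 km.

1610 km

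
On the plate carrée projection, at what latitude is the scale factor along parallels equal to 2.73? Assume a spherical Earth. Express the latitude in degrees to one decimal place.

Plate carrée: h = 1, k = sec φ along parallels.
sec φ = 2.73  ⇒  cos φ = 0.3663  ⇒  φ ≈ 68.5°.

68.5°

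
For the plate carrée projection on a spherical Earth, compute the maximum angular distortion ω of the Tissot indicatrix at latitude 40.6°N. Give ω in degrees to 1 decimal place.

Plate carrée maps x = Rλ, y = Rφ. The meridian scale is h = 1 and the parallel scale is k = 1/cos φ = sec φ.
At 40.6°: h = 1.000, k = 1.317; principal scales a = 1.317, b = 1.000.
sin(ω/2) = (a − b)/(a + b) = 0.3171/2.317 = 0.1368, so ω = 2 arcsin(0.1368) ≈ 15.7°.

15.7°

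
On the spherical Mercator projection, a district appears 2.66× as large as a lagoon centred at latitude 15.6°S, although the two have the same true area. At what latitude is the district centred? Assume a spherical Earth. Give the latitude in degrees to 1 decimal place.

53.8°

Mercator areal scale is sec²φ, so apparent-area ratio = sec²φ₁ / sec²φ₂ = cos²φ₂ / cos²φ₁.
cos²φ₂ / cos²φ₁ = 2.66  ⇒  cos φ₁ = cos 15.6° / √2.66 = 0.9632/1.631 = 0.5906.
φ₁ = arccos(0.5906) ≈ 53.8°.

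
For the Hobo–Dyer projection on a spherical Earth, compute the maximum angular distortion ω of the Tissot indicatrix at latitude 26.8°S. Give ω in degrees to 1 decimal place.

The Hobo–Dyer projection is cylindrical equal-area with φ₀ = 37.5°. For cylindrical equal-area with standard parallel φ₀, h = cos φ / cos φ₀ and k = cos φ₀ / cos φ, so h·k = 1.
At 26.8°: h = 1.125, k = 0.8888; principal scales a = 1.125, b = 0.8888.
sin(ω/2) = (a − b)/(a + b) = 0.2363/2.014 = 0.1173, so ω = 2 arcsin(0.1173) ≈ 13.5°.

13.5°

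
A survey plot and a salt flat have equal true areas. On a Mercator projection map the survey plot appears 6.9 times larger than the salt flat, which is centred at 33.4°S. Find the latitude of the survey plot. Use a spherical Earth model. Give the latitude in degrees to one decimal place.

71.5°

Mercator areal scale is sec²φ, so apparent-area ratio = sec²φ₁ / sec²φ₂ = cos²φ₂ / cos²φ₁.
cos²φ₂ / cos²φ₁ = 6.9  ⇒  cos φ₁ = cos 33.4° / √6.9 = 0.8348/2.627 = 0.3178.
φ₁ = arccos(0.3178) ≈ 71.5°.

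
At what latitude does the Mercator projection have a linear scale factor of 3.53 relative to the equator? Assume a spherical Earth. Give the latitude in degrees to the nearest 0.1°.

73.5°

Mercator scale is k = sec φ = 1/cos φ.
1/cos φ = 3.53  ⇒  cos φ = 0.2833  ⇒  φ = arccos(0.2833) ≈ 73.5°.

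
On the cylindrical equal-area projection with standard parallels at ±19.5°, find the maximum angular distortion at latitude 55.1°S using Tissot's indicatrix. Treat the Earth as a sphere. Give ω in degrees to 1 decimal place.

55.0°

For cylindrical equal-area with standard parallel φ₀, h = cos φ / cos φ₀ and k = cos φ₀ / cos φ, so h·k = 1.
At 55.1°: h = 0.6070, k = 1.648; principal scales a = 1.648, b = 0.6070.
sin(ω/2) = (a − b)/(a + b) = 1.041/2.255 = 0.4616, so ω = 2 arcsin(0.4616) ≈ 55.0°.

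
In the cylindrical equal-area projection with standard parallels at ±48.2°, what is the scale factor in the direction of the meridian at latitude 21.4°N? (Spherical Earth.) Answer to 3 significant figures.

1.40

For cylindrical equal-area with standard parallel φ₀, h = cos φ / cos φ₀ and k = cos φ₀ / cos φ, so h·k = 1.
h = cos 21.4° / cos 48.2° = 0.9311/0.6665 = 1.397.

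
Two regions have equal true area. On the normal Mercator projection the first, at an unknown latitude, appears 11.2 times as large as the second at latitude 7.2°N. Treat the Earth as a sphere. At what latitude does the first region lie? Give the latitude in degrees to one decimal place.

For equal true areas on Mercator, apparent areas scale as sec²φ, so the ratio is cos²φ₂ / cos²φ₁.
cos²φ₂ / cos²φ₁ = 11.2  ⇒  cos φ₁ = cos 7.2° / √11.2 = 0.9921/3.347 = 0.2965.
φ₁ = arccos(0.2965) ≈ 72.8°.

72.8°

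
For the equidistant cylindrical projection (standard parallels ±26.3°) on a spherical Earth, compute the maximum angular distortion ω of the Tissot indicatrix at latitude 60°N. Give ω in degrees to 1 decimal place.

The equidistant cylindrical projection with φ₀ = 26.3° has h = 1 (meridians true) and k = cos φ₀ / cos φ along parallels.
At 60°: h = 1.000, k = 1.793; principal scales a = 1.793, b = 1.000.
sin(ω/2) = (a − b)/(a + b) = 0.7930/2.793 = 0.2839, so ω = 2 arcsin(0.2839) ≈ 33.0°.

33.0°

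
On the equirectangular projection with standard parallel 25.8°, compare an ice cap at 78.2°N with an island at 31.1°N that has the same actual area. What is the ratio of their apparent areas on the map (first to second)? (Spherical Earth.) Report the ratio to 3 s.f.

With standard parallel φ₀ = 25.8°, the equirectangular projection gives x = Rλ cos φ₀, y = Rφ, so h = 1 and k = cos 25.8° / cos φ.
Areal scale at 78.2°: h·k = 1.000 × 4.403 = 4.403.
Areal scale at 31.1°: h·k = 1.000 × 1.051 = 1.051.
Ratio = 4.403/1.051 ≈ 4.19.

4.19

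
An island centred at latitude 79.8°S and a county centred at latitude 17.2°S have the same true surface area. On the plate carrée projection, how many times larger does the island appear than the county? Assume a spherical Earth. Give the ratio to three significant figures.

5.39

In the plate carrée (x = Rλ, y = Rφ), meridians are true-scale (h = 1) and parallels are stretched by k = sec φ.
Areal scale at 79.8°: h·k = 1.000 × 5.647 = 5.647.
Areal scale at 17.2°: h·k = 1.000 × 1.047 = 1.047.
Ratio = 5.647/1.047 ≈ 5.39.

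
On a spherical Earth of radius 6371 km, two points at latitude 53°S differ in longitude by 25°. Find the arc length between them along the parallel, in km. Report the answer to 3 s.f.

1670 km

Arc length along a parallel = R cos φ · Δλ (with Δλ in radians).
= 6371 × cos 53° × (25° × π/180) = 6371 × 0.6018 × 0.4363 ≈ 1670 km.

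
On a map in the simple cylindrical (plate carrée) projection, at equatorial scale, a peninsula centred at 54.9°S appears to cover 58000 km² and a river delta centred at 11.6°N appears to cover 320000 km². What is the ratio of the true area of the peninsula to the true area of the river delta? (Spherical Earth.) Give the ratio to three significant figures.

0.106

On the plate carrée, areal scale = h·k = 1 × sec φ, so true area = apparent × cos φ.
True area of peninsula: 58000 × cos(54.9°) = 58000 × 0.5750 = 33350 km².
True area of river delta: 320000 × cos(11.6°) = 320000 × 0.9796 = 313500 km².
Ratio = 33350 / 313500 ≈ 0.106.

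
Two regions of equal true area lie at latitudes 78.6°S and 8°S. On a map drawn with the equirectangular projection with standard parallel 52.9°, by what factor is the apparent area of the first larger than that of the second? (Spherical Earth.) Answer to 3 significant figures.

In the equirectangular projection with standard parallel φ₀ = 52.9° (x = Rλ cos φ₀, y = Rφ), meridians are true-scale (h = 1) and the parallel scale is k = cos φ₀ / cos φ.
Areal scale at 78.6°: h·k = 1.000 × 3.052 = 3.052.
Areal scale at 8°: h·k = 1.000 × 0.6091 = 0.6091.
Ratio = 3.052/0.6091 ≈ 5.01.

5.01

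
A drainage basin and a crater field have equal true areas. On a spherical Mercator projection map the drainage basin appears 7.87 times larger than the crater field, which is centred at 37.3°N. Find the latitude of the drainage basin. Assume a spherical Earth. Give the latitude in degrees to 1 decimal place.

On Mercator, (apparent₁)/(apparent₂) = sec²φ₁ / sec²φ₂ when true areas are equal.
cos²φ₂ / cos²φ₁ = 7.87  ⇒  cos φ₁ = cos 37.3° / √7.87 = 0.7955/2.805 = 0.2836.
φ₁ = arccos(0.2836) ≈ 73.5°.

73.5°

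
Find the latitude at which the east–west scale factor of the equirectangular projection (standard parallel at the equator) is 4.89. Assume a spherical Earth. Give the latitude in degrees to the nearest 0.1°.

78.2°

Plate carrée: h = 1, k = sec φ along parallels.
sec φ = 4.89  ⇒  cos φ = 0.2045  ⇒  φ ≈ 78.2°.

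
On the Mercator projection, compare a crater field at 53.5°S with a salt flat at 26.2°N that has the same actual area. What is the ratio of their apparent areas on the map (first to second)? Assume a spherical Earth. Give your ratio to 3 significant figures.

Mercator areal scale is sec²φ.
At 53.5°: sec²(53.5°) = 1/0.5948² = 2.826.
At 26.2°: sec²(26.2°) = 1/0.8973² = 1.242.
Ratio = 2.826/1.242 = cos²(26.2°)/cos²(53.5°) ≈ 2.28.

2.28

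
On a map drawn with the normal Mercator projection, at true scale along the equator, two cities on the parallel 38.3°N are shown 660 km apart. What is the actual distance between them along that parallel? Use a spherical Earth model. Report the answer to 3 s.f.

The Mercator projection is conformal; its linear scale factor is the same in every direction and equals sec φ = 1/cos φ.
Along the parallel at 38.3°, map distances are exaggerated by k = sec 38.3° = 1.274.
True distance = 660 / 1.274 = 660 × cos 38.3° ≈ 518 km.

518 km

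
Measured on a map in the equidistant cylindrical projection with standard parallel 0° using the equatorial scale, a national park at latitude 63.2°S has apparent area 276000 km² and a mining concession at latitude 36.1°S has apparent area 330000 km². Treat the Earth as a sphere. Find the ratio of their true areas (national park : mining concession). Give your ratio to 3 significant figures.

On the plate carrée, areal scale = h·k = 1 × sec φ, so true area = apparent × cos φ.
True area of national park: 276000 × cos(63.2°) = 276000 × 0.4509 = 124400 km².
True area of mining concession: 330000 × cos(36.1°) = 330000 × 0.8080 = 266600 km².
Ratio = 124400 / 266600 ≈ 0.467.

0.467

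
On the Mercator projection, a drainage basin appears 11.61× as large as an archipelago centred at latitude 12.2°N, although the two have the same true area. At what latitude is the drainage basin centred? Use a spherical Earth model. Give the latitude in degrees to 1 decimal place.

On Mercator, (apparent₁)/(apparent₂) = sec²φ₁ / sec²φ₂ when true areas are equal.
cos²φ₂ / cos²φ₁ = 11.61  ⇒  cos φ₁ = cos 12.2° / √11.61 = 0.9774/3.407 = 0.2869.
φ₁ = arccos(0.2869) ≈ 73.3°.

73.3°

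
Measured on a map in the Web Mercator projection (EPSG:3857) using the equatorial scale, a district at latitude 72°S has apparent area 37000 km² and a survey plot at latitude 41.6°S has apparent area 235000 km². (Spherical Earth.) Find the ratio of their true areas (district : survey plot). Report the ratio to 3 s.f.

0.0269

On Mercator the areal scale is sec²φ, so true area = apparent × cos²φ.
True area of district: 37000 × cos²(72°) = 37000 × 0.09549 = 3533 km².
True area of survey plot: 235000 × cos²(41.6°) = 235000 × 0.5592 = 131400 km².
Ratio = 3533 / 131400 ≈ 0.0269.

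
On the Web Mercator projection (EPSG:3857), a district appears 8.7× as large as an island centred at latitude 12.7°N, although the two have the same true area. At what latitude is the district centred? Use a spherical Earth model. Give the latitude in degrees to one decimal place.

For equal true areas on Mercator, apparent areas scale as sec²φ, so the ratio is cos²φ₂ / cos²φ₁.
cos²φ₂ / cos²φ₁ = 8.7  ⇒  cos φ₁ = cos 12.7° / √8.7 = 0.9755/2.950 = 0.3307.
φ₁ = arccos(0.3307) ≈ 70.7°.

70.7°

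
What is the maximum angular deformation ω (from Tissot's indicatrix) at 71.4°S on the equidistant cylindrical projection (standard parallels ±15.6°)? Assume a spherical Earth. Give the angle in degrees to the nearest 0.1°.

60.3°

In the equirectangular projection with standard parallel φ₀ = 15.6° (x = Rλ cos φ₀, y = Rφ), meridians are true-scale (h = 1) and the parallel scale is k = cos φ₀ / cos φ.
At 71.4°: h = 1.000, k = 3.020; principal scales a = 3.020, b = 1.000.
sin(ω/2) = (a − b)/(a + b) = 2.020/4.020 = 0.5025, so ω = 2 arcsin(0.5025) ≈ 60.3°.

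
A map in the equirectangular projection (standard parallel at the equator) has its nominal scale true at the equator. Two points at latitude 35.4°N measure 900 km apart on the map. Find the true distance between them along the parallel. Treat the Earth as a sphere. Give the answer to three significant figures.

Plate carrée maps x = Rλ, y = Rφ. The meridian scale is h = 1 and the parallel scale is k = 1/cos φ = sec φ.
Along the parallel at 35.4°, map distances are exaggerated by k = sec 35.4° = 1.227.
True distance = 900 / 1.227 = 900 × cos 35.4° ≈ 734 km.

734 km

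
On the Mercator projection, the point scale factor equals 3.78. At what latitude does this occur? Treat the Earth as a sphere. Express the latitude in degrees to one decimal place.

Mercator scale is k = sec φ = 1/cos φ.
1/cos φ = 3.78  ⇒  cos φ = 0.2646  ⇒  φ = arccos(0.2646) ≈ 74.7°.

74.7°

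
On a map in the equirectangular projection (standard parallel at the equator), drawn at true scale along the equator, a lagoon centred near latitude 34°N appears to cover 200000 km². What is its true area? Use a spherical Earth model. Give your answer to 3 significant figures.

166000 km²

Plate carrée maps x = Rλ, y = Rφ. The meridian scale is h = 1 and the parallel scale is k = 1/cos φ = sec φ.
Areal scale = h·k = 1 × sec φ; at 34°, h = 1.000, k = 1.206, so h·k = 1.206.
True area = apparent / (areal scale) = 200000 / 1.206 ≈ 166000 km².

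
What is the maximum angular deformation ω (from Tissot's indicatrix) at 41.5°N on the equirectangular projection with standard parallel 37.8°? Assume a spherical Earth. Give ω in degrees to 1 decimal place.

3.1°

In the equirectangular projection with standard parallel φ₀ = 37.8° (x = Rλ cos φ₀, y = Rφ), meridians are true-scale (h = 1) and the parallel scale is k = cos φ₀ / cos φ.
At 41.5°: h = 1.000, k = 1.055; principal scales a = 1.055, b = 1.000.
sin(ω/2) = (a − b)/(a + b) = 0.05501/2.055 = 0.02677, so ω = 2 arcsin(0.02677) ≈ 3.1°.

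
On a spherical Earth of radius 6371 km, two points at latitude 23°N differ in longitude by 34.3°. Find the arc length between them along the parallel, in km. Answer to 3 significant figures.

Arc length along a parallel = R cos φ · Δλ (with Δλ in radians).
= 6371 × cos 23° × (34.3° × π/180) = 6371 × 0.9205 × 0.5986 ≈ 3510 km.

3510 km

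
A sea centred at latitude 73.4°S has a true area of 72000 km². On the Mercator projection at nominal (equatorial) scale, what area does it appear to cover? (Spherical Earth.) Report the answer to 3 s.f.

882000 km²

The Mercator projection is conformal; its linear scale factor is the same in every direction and equals sec φ = 1/cos φ.
Areal scale = k² = sec²φ = 1/cos²(73.4°) = 1/0.2857² = 12.25.
Apparent area = 72000 × 12.25 ≈ 882000 km².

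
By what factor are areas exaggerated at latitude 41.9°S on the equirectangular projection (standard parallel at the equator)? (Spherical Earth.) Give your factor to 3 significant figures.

For the equirectangular projection with φ₀ = 0 (plate carrée), h = 1 along meridians and k = sec φ along parallels.
Areal scale = h·k = 1 × sec φ; at 41.9°, h = 1.000, k = 1.344, so h·k = 1.344.

1.34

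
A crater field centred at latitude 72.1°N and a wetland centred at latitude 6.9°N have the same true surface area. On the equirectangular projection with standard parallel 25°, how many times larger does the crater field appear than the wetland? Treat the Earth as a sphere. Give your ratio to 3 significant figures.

The equidistant cylindrical projection with φ₀ = 25° has h = 1 (meridians true) and k = cos φ₀ / cos φ along parallels.
Areal scale at 72.1°: h·k = 1.000 × 2.949 = 2.949.
Areal scale at 6.9°: h·k = 1.000 × 0.9129 = 0.9129.
Ratio = 2.949/0.9129 ≈ 3.23.

3.23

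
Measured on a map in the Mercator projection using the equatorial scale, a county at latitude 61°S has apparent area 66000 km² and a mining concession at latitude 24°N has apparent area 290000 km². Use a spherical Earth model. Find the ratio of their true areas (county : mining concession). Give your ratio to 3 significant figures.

Since Mercator area scale is 1/cos²φ, the true area equals the apparent area multiplied by cos²φ.
True area of county: 66000 × cos²(61°) = 66000 × 0.2350 = 15510 km².
True area of mining concession: 290000 × cos²(24°) = 290000 × 0.8346 = 242000 km².
Ratio = 15510 / 242000 ≈ 0.0641.

0.0641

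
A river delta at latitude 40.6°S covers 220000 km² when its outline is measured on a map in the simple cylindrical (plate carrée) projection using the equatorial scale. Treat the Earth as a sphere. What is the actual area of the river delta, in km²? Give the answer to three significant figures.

Plate carrée maps x = Rλ, y = Rφ. The meridian scale is h = 1 and the parallel scale is k = 1/cos φ = sec φ.
Areal scale = h·k = 1 × sec φ; at 40.6°, h = 1.000, k = 1.317, so h·k = 1.317.
True area = apparent / (areal scale) = 220000 / 1.317 ≈ 167000 km².

167000 km²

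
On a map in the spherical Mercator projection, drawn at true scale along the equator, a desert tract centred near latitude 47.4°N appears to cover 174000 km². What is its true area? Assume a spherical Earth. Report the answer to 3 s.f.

The Mercator projection is conformal; its linear scale factor is the same in every direction and equals sec φ = 1/cos φ.
Areal scale = k² = sec²φ = 1/cos²(47.4°) = 1/0.6769² = 2.183.
True area = apparent / (areal scale) = 174000 / 2.183 ≈ 79700 km².

79700 km²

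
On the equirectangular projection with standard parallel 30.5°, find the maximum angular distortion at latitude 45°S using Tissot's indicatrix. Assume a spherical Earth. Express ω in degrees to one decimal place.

In the equirectangular projection with standard parallel φ₀ = 30.5° (x = Rλ cos φ₀, y = Rφ), meridians are true-scale (h = 1) and the parallel scale is k = cos φ₀ / cos φ.
At 45°: h = 1.000, k = 1.219; principal scales a = 1.219, b = 1.000.
sin(ω/2) = (a − b)/(a + b) = 0.2185/2.219 = 0.09850, so ω = 2 arcsin(0.09850) ≈ 11.3°.

11.3°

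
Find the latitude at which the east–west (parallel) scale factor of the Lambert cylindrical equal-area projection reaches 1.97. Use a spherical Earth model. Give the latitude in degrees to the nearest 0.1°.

The Lambert cylindrical equal-area projection is the cylindrical equal-area projection with its standard parallel at the equator (φ₀ = 0). A cylindrical equal-area projection with standard parallel φ₀ has meridian scale h = cos φ / cos φ₀ and parallel scale k = cos φ₀ / cos φ (so areas are preserved, h·k = 1).
k = cos φ₀ / cos φ = 1.97  ⇒  cos φ = cos 0° / 1.97 = 0.5076.
φ = arccos(0.5076) ≈ 59.5°.

59.5°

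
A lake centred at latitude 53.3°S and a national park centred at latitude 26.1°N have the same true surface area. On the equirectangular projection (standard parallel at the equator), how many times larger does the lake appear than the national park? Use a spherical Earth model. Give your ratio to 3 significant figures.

1.50

Plate carrée maps x = Rλ, y = Rφ. The meridian scale is h = 1 and the parallel scale is k = 1/cos φ = sec φ.
Areal scale at 53.3°: h·k = 1.000 × 1.673 = 1.673.
Areal scale at 26.1°: h·k = 1.000 × 1.114 = 1.114.
Ratio = 1.673/1.114 ≈ 1.50.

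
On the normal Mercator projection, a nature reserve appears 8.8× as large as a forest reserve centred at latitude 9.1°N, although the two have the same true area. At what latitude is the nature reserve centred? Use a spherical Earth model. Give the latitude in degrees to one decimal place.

70.6°

For equal true areas on Mercator, apparent areas scale as sec²φ, so the ratio is cos²φ₂ / cos²φ₁.
cos²φ₂ / cos²φ₁ = 8.8  ⇒  cos φ₁ = cos 9.1° / √8.8 = 0.9874/2.966 = 0.3329.
φ₁ = arccos(0.3329) ≈ 70.6°.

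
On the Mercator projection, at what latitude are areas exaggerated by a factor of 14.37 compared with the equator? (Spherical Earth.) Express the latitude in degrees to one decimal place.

Mercator areal scale is sec²φ.
sec²φ = 14.37  ⇒  cos²φ = 0.06959  ⇒  cos φ = 0.2638.
φ = arccos(0.2638) ≈ 74.7°.

74.7°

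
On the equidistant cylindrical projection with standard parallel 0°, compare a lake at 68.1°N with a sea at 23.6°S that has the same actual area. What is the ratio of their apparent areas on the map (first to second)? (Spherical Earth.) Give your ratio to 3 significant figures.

2.46

In the plate carrée (x = Rλ, y = Rφ), meridians are true-scale (h = 1) and parallels are stretched by k = sec φ.
Areal scale at 68.1°: h·k = 1.000 × 2.681 = 2.681.
Areal scale at 23.6°: h·k = 1.000 × 1.091 = 1.091.
Ratio = 2.681/1.091 ≈ 2.46.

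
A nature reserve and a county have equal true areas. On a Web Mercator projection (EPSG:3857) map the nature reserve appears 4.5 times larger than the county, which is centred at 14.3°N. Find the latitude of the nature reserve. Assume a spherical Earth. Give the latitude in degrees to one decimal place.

62.8°

On Mercator, (apparent₁)/(apparent₂) = sec²φ₁ / sec²φ₂ when true areas are equal.
cos²φ₂ / cos²φ₁ = 4.5  ⇒  cos φ₁ = cos 14.3° / √4.5 = 0.9690/2.121 = 0.4568.
φ₁ = arccos(0.4568) ≈ 62.8°.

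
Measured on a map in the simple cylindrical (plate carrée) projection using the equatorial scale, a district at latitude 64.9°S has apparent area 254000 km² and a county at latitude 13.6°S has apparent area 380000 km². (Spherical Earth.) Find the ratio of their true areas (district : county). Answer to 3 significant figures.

0.292

On the plate carrée, areal scale = h·k = 1 × sec φ, so true area = apparent × cos φ.
True area of district: 254000 × cos(64.9°) = 254000 × 0.4242 = 107700 km².
True area of county: 380000 × cos(13.6°) = 380000 × 0.9720 = 369300 km².
Ratio = 107700 / 369300 ≈ 0.292.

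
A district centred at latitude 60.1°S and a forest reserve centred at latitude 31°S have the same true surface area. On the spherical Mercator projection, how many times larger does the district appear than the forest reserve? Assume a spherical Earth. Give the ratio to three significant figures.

2.96

On Mercator, area is exaggerated by sec²φ = 1/cos²φ.
At 60.1°: sec²(60.1°) = 1/0.4985² = 4.024.
At 31°: sec²(31°) = 1/0.8572² = 1.361.
Ratio = 4.024/1.361 = cos²(31°)/cos²(60.1°) ≈ 2.96.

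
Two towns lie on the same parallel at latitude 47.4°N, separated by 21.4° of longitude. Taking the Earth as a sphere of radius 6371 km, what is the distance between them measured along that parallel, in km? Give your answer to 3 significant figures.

1610 km

Arc length along a parallel = R cos φ · Δλ (with Δλ in radians).
= 6371 × cos 47.4° × (21.4° × π/180) = 6371 × 0.6769 × 0.3735 ≈ 1610 km.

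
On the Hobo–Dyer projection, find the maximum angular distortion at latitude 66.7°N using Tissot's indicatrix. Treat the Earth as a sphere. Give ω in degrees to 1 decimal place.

Hobo–Dyer is a cylindrical equal-area projection with standard parallels at ±37.5°. Cylindrical equal-area (φ₀ = 37.5°): h = cos φ / cos 37.5° along meridians, k = cos 37.5° / cos φ along parallels; h·k = 1.
At 66.7°: h = 0.4986, k = 2.006; principal scales a = 2.006, b = 0.4986.
sin(ω/2) = (a − b)/(a + b) = 1.507/2.504 = 0.6018, so ω = 2 arcsin(0.6018) ≈ 74.0°.

74.0°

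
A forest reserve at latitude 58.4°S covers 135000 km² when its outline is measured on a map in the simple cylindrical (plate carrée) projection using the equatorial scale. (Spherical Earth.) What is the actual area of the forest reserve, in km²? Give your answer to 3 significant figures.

70700 km²

In the plate carrée (x = Rλ, y = Rφ), meridians are true-scale (h = 1) and parallels are stretched by k = sec φ.
Areal scale = h·k = 1 × sec φ; at 58.4°, h = 1.000, k = 1.908, so h·k = 1.908.
True area = apparent / (areal scale) = 135000 / 1.908 ≈ 70700 km².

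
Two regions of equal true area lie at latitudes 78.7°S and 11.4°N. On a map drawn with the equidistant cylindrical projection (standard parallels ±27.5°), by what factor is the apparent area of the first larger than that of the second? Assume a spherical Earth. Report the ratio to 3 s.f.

The equidistant cylindrical projection with φ₀ = 27.5° has h = 1 (meridians true) and k = cos φ₀ / cos φ along parallels.
Areal scale at 78.7°: h·k = 1.000 × 4.527 = 4.527.
Areal scale at 11.4°: h·k = 1.000 × 0.9049 = 0.9049.
Ratio = 4.527/0.9049 ≈ 5.00.

5.00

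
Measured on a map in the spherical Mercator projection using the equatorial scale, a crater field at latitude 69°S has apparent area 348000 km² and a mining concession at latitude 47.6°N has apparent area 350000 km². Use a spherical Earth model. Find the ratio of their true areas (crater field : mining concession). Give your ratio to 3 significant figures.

On Mercator the areal scale is sec²φ, so true area = apparent × cos²φ.
True area of crater field: 348000 × cos²(69°) = 348000 × 0.1284 = 44690 km².
True area of mining concession: 350000 × cos²(47.6°) = 350000 × 0.4547 = 159100 km².
Ratio = 44690 / 159100 ≈ 0.281.

0.281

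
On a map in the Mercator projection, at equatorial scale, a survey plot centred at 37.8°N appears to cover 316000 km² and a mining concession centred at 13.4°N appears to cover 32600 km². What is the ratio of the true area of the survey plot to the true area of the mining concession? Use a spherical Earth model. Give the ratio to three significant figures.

On Mercator the areal scale is sec²φ, so true area = apparent × cos²φ.
True area of survey plot: 316000 × cos²(37.8°) = 316000 × 0.6243 = 197300 km².
True area of mining concession: 32600 × cos²(13.4°) = 32600 × 0.9463 = 30850 km².
Ratio = 197300 / 30850 ≈ 6.40.

6.40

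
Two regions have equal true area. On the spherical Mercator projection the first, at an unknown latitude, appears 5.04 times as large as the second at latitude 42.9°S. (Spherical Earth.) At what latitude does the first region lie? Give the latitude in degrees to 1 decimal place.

For equal true areas on Mercator, apparent areas scale as sec²φ, so the ratio is cos²φ₂ / cos²φ₁.
cos²φ₂ / cos²φ₁ = 5.04  ⇒  cos φ₁ = cos 42.9° / √5.04 = 0.7325/2.245 = 0.3263.
φ₁ = arccos(0.3263) ≈ 71.0°.

71.0°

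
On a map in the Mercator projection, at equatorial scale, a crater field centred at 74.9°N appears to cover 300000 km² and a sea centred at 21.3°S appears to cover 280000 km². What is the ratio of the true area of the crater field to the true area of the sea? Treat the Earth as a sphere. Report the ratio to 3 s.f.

On Mercator the areal scale is sec²φ, so true area = apparent × cos²φ.
True area of crater field: 300000 × cos²(74.9°) = 300000 × 0.06786 = 20360 km².
True area of sea: 280000 × cos²(21.3°) = 280000 × 0.8680 = 243100 km².
Ratio = 20360 / 243100 ≈ 0.0838.

0.0838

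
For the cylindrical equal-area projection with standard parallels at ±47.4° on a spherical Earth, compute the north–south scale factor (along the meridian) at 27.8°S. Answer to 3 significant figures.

Cylindrical equal-area (φ₀ = 47.4°): h = cos φ / cos 47.4° along meridians, k = cos 47.4° / cos φ along parallels; h·k = 1.
h = cos 27.8° / cos 47.4° = 0.8846/0.6769 = 1.307.

1.31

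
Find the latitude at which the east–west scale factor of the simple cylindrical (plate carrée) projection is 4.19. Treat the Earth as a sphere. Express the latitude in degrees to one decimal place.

Plate carrée: h = 1, k = sec φ along parallels.
sec φ = 4.19  ⇒  cos φ = 0.2387  ⇒  φ ≈ 76.2°.

76.2°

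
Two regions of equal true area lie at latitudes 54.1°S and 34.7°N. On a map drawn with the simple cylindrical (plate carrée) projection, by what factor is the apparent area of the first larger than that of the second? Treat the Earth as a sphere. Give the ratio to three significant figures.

1.40

Plate carrée maps x = Rλ, y = Rφ. The meridian scale is h = 1 and the parallel scale is k = 1/cos φ = sec φ.
Areal scale at 54.1°: h·k = 1.000 × 1.705 = 1.705.
Areal scale at 34.7°: h·k = 1.000 × 1.216 = 1.216.
Ratio = 1.705/1.216 ≈ 1.40.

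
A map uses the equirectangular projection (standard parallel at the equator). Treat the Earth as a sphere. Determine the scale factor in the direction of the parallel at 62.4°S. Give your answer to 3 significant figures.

2.16

In the plate carrée (x = Rλ, y = Rφ), meridians are true-scale (h = 1) and parallels are stretched by k = sec φ.
k = 1/cos 62.4° = 1/0.4633 = 2.158.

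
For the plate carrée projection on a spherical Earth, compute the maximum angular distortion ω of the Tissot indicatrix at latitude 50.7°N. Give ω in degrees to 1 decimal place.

25.9°

For the equirectangular projection with φ₀ = 0 (plate carrée), h = 1 along meridians and k = sec φ along parallels.
At 50.7°: h = 1.000, k = 1.579; principal scales a = 1.579, b = 1.000.
sin(ω/2) = (a − b)/(a + b) = 0.5788/2.579 = 0.2245, so ω = 2 arcsin(0.2245) ≈ 25.9°.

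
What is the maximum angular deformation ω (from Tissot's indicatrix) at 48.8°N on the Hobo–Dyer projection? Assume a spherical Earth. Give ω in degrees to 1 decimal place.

21.2°

The Hobo–Dyer projection is cylindrical equal-area with φ₀ = 37.5°. Cylindrical equal-area (φ₀ = 37.5°): h = cos φ / cos 37.5° along meridians, k = cos 37.5° / cos φ along parallels; h·k = 1.
At 48.8°: h = 0.8303, k = 1.204; principal scales a = 1.204, b = 0.8303.
sin(ω/2) = (a − b)/(a + b) = 0.3742/2.035 = 0.1839, so ω = 2 arcsin(0.1839) ≈ 21.2°.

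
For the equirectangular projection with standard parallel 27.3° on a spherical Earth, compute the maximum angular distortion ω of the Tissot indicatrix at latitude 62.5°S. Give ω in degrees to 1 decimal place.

In the equirectangular projection with standard parallel φ₀ = 27.3° (x = Rλ cos φ₀, y = Rφ), meridians are true-scale (h = 1) and the parallel scale is k = cos φ₀ / cos φ.
At 62.5°: h = 1.000, k = 1.924; principal scales a = 1.924, b = 1.000.
sin(ω/2) = (a − b)/(a + b) = 0.9245/2.924 = 0.3161, so ω = 2 arcsin(0.3161) ≈ 36.9°.

36.9°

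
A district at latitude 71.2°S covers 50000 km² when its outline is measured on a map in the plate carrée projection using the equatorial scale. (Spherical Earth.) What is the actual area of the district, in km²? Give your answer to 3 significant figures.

Plate carrée maps x = Rλ, y = Rφ. The meridian scale is h = 1 and the parallel scale is k = 1/cos φ = sec φ.
Areal scale = h·k = 1 × sec φ; at 71.2°, h = 1.000, k = 3.103, so h·k = 3.103.
True area = apparent / (areal scale) = 50000 / 3.103 ≈ 16100 km².

16100 km²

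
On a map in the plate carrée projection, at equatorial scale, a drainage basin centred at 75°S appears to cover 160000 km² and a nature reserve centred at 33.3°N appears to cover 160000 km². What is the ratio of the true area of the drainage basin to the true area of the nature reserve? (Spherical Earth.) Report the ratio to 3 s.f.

Plate carrée has h = 1 and k = sec φ, giving areal scale sec φ; true area = (apparent area) · cos φ.
True area of drainage basin: 160000 × cos(75°) = 160000 × 0.2588 = 41410 km².
True area of nature reserve: 160000 × cos(33.3°) = 160000 × 0.8358 = 133700 km².
Ratio = 41410 / 133700 ≈ 0.310.

0.310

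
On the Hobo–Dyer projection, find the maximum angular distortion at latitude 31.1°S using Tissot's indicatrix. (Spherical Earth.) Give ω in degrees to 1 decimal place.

Hobo–Dyer is a cylindrical equal-area projection with standard parallels at ±37.5°. Cylindrical equal-area (φ₀ = 37.5°): h = cos φ / cos 37.5° along meridians, k = cos 37.5° / cos φ along parallels; h·k = 1.
At 31.1°: h = 1.079, k = 0.9265; principal scales a = 1.079, b = 0.9265.
sin(ω/2) = (a − b)/(a + b) = 0.1528/2.006 = 0.07617, so ω = 2 arcsin(0.07617) ≈ 8.7°.

8.7°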